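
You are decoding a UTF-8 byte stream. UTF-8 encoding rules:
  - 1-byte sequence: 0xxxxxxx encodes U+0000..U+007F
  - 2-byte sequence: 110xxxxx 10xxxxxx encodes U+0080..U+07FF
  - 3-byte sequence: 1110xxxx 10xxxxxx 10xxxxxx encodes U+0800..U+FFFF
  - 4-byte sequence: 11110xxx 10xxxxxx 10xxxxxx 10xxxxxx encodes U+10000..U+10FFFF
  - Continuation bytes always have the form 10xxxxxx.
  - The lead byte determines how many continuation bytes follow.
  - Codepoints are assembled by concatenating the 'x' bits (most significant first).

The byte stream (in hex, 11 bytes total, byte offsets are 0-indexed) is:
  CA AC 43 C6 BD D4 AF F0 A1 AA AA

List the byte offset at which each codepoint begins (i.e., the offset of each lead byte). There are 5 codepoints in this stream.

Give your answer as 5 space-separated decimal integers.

Answer: 0 2 3 5 7

Derivation:
Byte[0]=CA: 2-byte lead, need 1 cont bytes. acc=0xA
Byte[1]=AC: continuation. acc=(acc<<6)|0x2C=0x2AC
Completed: cp=U+02AC (starts at byte 0)
Byte[2]=43: 1-byte ASCII. cp=U+0043
Byte[3]=C6: 2-byte lead, need 1 cont bytes. acc=0x6
Byte[4]=BD: continuation. acc=(acc<<6)|0x3D=0x1BD
Completed: cp=U+01BD (starts at byte 3)
Byte[5]=D4: 2-byte lead, need 1 cont bytes. acc=0x14
Byte[6]=AF: continuation. acc=(acc<<6)|0x2F=0x52F
Completed: cp=U+052F (starts at byte 5)
Byte[7]=F0: 4-byte lead, need 3 cont bytes. acc=0x0
Byte[8]=A1: continuation. acc=(acc<<6)|0x21=0x21
Byte[9]=AA: continuation. acc=(acc<<6)|0x2A=0x86A
Byte[10]=AA: continuation. acc=(acc<<6)|0x2A=0x21AAA
Completed: cp=U+21AAA (starts at byte 7)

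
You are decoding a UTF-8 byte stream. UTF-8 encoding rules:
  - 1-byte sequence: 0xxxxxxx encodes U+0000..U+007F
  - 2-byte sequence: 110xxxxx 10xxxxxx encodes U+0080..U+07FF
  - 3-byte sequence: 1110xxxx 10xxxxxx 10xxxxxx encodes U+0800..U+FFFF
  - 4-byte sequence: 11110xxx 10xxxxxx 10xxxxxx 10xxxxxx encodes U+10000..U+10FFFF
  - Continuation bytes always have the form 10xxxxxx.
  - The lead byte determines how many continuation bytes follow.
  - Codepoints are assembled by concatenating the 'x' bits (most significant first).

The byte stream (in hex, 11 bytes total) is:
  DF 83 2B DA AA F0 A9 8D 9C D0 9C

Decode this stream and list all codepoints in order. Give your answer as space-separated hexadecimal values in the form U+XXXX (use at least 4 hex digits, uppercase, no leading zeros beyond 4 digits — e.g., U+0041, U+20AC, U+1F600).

Answer: U+07C3 U+002B U+06AA U+2935C U+041C

Derivation:
Byte[0]=DF: 2-byte lead, need 1 cont bytes. acc=0x1F
Byte[1]=83: continuation. acc=(acc<<6)|0x03=0x7C3
Completed: cp=U+07C3 (starts at byte 0)
Byte[2]=2B: 1-byte ASCII. cp=U+002B
Byte[3]=DA: 2-byte lead, need 1 cont bytes. acc=0x1A
Byte[4]=AA: continuation. acc=(acc<<6)|0x2A=0x6AA
Completed: cp=U+06AA (starts at byte 3)
Byte[5]=F0: 4-byte lead, need 3 cont bytes. acc=0x0
Byte[6]=A9: continuation. acc=(acc<<6)|0x29=0x29
Byte[7]=8D: continuation. acc=(acc<<6)|0x0D=0xA4D
Byte[8]=9C: continuation. acc=(acc<<6)|0x1C=0x2935C
Completed: cp=U+2935C (starts at byte 5)
Byte[9]=D0: 2-byte lead, need 1 cont bytes. acc=0x10
Byte[10]=9C: continuation. acc=(acc<<6)|0x1C=0x41C
Completed: cp=U+041C (starts at byte 9)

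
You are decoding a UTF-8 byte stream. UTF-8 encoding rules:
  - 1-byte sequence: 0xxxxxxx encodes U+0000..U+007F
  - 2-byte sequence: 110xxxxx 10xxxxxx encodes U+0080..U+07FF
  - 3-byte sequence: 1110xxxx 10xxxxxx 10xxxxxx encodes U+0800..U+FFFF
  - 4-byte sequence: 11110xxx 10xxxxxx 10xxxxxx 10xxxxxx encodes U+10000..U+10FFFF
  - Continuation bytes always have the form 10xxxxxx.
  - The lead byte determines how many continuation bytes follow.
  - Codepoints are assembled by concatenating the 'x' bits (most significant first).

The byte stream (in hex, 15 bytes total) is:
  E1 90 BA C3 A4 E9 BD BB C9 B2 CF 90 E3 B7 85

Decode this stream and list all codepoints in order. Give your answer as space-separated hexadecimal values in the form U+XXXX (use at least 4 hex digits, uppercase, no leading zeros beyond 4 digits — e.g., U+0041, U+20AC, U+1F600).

Byte[0]=E1: 3-byte lead, need 2 cont bytes. acc=0x1
Byte[1]=90: continuation. acc=(acc<<6)|0x10=0x50
Byte[2]=BA: continuation. acc=(acc<<6)|0x3A=0x143A
Completed: cp=U+143A (starts at byte 0)
Byte[3]=C3: 2-byte lead, need 1 cont bytes. acc=0x3
Byte[4]=A4: continuation. acc=(acc<<6)|0x24=0xE4
Completed: cp=U+00E4 (starts at byte 3)
Byte[5]=E9: 3-byte lead, need 2 cont bytes. acc=0x9
Byte[6]=BD: continuation. acc=(acc<<6)|0x3D=0x27D
Byte[7]=BB: continuation. acc=(acc<<6)|0x3B=0x9F7B
Completed: cp=U+9F7B (starts at byte 5)
Byte[8]=C9: 2-byte lead, need 1 cont bytes. acc=0x9
Byte[9]=B2: continuation. acc=(acc<<6)|0x32=0x272
Completed: cp=U+0272 (starts at byte 8)
Byte[10]=CF: 2-byte lead, need 1 cont bytes. acc=0xF
Byte[11]=90: continuation. acc=(acc<<6)|0x10=0x3D0
Completed: cp=U+03D0 (starts at byte 10)
Byte[12]=E3: 3-byte lead, need 2 cont bytes. acc=0x3
Byte[13]=B7: continuation. acc=(acc<<6)|0x37=0xF7
Byte[14]=85: continuation. acc=(acc<<6)|0x05=0x3DC5
Completed: cp=U+3DC5 (starts at byte 12)

Answer: U+143A U+00E4 U+9F7B U+0272 U+03D0 U+3DC5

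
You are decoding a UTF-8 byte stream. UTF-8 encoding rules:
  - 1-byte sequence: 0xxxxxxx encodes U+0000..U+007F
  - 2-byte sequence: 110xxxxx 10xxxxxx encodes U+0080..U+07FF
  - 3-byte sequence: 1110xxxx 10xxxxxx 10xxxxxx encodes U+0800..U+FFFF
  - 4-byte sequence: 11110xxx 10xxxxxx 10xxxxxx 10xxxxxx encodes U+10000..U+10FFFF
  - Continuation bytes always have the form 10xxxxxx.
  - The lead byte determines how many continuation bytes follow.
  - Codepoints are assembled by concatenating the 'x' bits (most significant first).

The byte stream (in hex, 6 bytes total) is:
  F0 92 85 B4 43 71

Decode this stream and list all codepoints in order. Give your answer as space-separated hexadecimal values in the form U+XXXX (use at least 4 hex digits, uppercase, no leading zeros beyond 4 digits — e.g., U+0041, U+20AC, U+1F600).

Byte[0]=F0: 4-byte lead, need 3 cont bytes. acc=0x0
Byte[1]=92: continuation. acc=(acc<<6)|0x12=0x12
Byte[2]=85: continuation. acc=(acc<<6)|0x05=0x485
Byte[3]=B4: continuation. acc=(acc<<6)|0x34=0x12174
Completed: cp=U+12174 (starts at byte 0)
Byte[4]=43: 1-byte ASCII. cp=U+0043
Byte[5]=71: 1-byte ASCII. cp=U+0071

Answer: U+12174 U+0043 U+0071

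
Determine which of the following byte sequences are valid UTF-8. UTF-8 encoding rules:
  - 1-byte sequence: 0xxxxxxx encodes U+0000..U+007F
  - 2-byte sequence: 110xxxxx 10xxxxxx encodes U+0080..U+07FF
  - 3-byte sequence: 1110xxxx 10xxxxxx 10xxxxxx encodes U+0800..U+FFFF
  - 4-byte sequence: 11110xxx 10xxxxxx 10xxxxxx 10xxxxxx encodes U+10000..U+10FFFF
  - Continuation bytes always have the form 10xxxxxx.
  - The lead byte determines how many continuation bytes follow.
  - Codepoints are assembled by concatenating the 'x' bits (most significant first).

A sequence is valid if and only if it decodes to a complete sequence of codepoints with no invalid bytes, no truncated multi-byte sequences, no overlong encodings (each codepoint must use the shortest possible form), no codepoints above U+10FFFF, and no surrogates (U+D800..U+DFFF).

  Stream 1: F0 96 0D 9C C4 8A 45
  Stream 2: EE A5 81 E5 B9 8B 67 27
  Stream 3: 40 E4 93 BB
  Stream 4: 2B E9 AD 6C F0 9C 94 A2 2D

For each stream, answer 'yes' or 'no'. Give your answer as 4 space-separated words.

Stream 1: error at byte offset 2. INVALID
Stream 2: decodes cleanly. VALID
Stream 3: decodes cleanly. VALID
Stream 4: error at byte offset 3. INVALID

Answer: no yes yes no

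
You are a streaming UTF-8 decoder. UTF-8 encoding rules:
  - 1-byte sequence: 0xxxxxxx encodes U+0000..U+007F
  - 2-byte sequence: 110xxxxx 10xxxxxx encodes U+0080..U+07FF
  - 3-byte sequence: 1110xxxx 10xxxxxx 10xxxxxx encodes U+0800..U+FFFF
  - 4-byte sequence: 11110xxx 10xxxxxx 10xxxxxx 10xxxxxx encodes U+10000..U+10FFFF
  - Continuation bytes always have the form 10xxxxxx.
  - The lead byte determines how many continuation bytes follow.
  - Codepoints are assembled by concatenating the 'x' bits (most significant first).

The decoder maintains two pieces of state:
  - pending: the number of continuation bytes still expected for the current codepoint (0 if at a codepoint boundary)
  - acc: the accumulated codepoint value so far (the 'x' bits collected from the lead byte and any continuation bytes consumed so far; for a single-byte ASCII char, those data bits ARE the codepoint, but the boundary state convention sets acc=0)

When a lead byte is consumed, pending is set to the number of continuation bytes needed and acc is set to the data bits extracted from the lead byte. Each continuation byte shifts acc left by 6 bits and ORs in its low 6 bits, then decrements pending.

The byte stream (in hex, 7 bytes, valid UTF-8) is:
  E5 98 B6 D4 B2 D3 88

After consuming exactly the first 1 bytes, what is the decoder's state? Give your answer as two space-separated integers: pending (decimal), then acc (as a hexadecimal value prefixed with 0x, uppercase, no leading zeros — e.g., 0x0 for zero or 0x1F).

Byte[0]=E5: 3-byte lead. pending=2, acc=0x5

Answer: 2 0x5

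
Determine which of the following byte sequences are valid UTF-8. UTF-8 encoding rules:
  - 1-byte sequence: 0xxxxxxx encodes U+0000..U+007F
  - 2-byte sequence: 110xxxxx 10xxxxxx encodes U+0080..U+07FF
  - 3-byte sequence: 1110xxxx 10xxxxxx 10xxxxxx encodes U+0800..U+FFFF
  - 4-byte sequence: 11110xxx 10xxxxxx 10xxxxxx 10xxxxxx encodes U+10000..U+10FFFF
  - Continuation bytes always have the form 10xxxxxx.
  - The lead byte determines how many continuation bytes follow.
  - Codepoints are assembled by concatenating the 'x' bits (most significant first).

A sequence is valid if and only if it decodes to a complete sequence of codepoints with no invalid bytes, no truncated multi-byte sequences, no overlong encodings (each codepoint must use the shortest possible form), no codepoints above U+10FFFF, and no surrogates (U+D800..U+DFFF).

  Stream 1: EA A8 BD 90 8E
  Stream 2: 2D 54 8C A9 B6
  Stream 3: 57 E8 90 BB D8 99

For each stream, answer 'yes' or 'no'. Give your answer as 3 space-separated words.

Stream 1: error at byte offset 3. INVALID
Stream 2: error at byte offset 2. INVALID
Stream 3: decodes cleanly. VALID

Answer: no no yes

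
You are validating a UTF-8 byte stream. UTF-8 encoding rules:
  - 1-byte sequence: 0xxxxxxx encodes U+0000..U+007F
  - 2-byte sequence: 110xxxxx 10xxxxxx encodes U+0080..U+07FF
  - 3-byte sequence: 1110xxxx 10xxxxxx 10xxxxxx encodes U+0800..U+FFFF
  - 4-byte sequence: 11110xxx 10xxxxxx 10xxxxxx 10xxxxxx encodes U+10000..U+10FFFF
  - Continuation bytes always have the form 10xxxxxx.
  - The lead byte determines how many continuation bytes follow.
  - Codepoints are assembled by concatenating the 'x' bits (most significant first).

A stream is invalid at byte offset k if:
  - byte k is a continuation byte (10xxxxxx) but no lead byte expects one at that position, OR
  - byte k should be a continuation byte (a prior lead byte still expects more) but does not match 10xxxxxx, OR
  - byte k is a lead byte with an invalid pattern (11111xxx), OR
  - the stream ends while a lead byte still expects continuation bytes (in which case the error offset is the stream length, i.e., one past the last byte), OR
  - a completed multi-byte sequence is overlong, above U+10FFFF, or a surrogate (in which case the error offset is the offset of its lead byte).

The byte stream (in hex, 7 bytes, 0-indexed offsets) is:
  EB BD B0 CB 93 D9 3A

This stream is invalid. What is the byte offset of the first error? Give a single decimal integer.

Byte[0]=EB: 3-byte lead, need 2 cont bytes. acc=0xB
Byte[1]=BD: continuation. acc=(acc<<6)|0x3D=0x2FD
Byte[2]=B0: continuation. acc=(acc<<6)|0x30=0xBF70
Completed: cp=U+BF70 (starts at byte 0)
Byte[3]=CB: 2-byte lead, need 1 cont bytes. acc=0xB
Byte[4]=93: continuation. acc=(acc<<6)|0x13=0x2D3
Completed: cp=U+02D3 (starts at byte 3)
Byte[5]=D9: 2-byte lead, need 1 cont bytes. acc=0x19
Byte[6]=3A: expected 10xxxxxx continuation. INVALID

Answer: 6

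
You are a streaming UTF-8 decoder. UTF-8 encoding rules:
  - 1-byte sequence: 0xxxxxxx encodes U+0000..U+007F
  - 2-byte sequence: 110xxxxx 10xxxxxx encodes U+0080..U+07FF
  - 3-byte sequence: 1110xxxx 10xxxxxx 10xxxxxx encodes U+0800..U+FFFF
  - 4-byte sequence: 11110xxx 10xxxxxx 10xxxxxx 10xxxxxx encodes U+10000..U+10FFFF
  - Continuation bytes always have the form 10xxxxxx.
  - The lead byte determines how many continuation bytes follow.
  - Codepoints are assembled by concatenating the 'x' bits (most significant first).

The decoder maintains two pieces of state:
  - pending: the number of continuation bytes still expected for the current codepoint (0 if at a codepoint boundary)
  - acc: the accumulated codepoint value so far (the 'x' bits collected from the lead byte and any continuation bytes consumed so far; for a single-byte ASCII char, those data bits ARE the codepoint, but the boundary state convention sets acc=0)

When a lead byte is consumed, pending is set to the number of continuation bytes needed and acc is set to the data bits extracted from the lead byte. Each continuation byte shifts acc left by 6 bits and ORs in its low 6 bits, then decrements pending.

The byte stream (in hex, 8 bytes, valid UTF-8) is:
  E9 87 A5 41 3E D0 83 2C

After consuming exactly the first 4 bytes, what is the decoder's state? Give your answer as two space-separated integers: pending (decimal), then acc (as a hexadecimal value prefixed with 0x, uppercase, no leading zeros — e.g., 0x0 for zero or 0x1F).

Byte[0]=E9: 3-byte lead. pending=2, acc=0x9
Byte[1]=87: continuation. acc=(acc<<6)|0x07=0x247, pending=1
Byte[2]=A5: continuation. acc=(acc<<6)|0x25=0x91E5, pending=0
Byte[3]=41: 1-byte. pending=0, acc=0x0

Answer: 0 0x0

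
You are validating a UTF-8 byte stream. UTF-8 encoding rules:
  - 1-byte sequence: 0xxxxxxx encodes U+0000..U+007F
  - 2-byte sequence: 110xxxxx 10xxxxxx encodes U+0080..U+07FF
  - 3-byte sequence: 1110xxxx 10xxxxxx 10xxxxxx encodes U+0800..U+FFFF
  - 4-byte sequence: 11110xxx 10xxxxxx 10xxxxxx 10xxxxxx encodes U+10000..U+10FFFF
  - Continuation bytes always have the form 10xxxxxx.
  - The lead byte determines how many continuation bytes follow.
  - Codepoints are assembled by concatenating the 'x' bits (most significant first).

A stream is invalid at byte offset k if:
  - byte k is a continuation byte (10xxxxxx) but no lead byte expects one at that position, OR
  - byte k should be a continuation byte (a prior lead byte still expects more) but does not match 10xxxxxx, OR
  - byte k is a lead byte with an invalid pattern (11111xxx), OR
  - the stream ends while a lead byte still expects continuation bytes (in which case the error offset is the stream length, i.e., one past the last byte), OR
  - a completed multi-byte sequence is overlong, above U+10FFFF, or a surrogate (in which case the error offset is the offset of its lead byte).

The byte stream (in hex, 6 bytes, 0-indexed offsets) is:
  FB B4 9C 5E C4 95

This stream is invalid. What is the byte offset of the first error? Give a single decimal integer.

Answer: 0

Derivation:
Byte[0]=FB: INVALID lead byte (not 0xxx/110x/1110/11110)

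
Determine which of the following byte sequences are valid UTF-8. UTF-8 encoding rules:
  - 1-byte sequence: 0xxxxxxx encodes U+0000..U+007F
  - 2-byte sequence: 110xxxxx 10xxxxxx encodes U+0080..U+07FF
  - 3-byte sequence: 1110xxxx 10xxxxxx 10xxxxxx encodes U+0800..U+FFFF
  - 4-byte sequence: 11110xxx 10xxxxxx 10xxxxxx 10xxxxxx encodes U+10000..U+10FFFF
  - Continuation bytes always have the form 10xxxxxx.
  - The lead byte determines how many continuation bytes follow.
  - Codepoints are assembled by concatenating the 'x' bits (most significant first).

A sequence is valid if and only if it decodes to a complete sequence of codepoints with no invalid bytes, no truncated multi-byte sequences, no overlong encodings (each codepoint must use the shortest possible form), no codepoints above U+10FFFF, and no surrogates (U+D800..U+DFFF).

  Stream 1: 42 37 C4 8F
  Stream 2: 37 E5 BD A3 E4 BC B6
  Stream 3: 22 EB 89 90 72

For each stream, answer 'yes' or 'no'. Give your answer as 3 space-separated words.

Answer: yes yes yes

Derivation:
Stream 1: decodes cleanly. VALID
Stream 2: decodes cleanly. VALID
Stream 3: decodes cleanly. VALID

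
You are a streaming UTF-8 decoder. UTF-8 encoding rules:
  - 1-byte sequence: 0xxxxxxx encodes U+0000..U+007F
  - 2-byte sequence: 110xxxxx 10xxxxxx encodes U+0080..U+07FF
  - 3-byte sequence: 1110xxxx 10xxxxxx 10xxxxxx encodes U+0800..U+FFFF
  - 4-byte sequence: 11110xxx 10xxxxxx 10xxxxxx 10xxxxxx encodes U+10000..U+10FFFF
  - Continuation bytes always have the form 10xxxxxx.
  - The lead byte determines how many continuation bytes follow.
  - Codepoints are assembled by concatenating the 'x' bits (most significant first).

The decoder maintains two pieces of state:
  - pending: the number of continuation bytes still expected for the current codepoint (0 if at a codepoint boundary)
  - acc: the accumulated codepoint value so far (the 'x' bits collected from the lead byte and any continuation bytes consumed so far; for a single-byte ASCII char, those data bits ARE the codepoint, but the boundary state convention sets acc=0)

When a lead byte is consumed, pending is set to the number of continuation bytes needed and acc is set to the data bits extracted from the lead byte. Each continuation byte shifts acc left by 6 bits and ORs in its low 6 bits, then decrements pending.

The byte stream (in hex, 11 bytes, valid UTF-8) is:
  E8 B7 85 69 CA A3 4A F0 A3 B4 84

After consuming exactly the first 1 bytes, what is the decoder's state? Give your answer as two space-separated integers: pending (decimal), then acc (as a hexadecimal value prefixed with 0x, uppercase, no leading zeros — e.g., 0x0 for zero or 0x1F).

Answer: 2 0x8

Derivation:
Byte[0]=E8: 3-byte lead. pending=2, acc=0x8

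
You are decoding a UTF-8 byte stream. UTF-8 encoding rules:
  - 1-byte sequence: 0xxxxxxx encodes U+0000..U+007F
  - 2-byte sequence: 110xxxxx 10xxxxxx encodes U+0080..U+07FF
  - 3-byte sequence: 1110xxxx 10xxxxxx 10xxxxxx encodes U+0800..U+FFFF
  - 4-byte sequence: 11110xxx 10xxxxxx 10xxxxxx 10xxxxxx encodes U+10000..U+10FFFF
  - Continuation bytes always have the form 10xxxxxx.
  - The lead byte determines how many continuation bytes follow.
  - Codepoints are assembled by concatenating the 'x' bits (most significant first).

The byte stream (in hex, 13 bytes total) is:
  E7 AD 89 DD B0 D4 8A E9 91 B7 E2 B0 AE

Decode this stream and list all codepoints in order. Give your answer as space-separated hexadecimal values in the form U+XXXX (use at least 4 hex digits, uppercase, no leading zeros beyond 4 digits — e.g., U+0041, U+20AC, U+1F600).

Answer: U+7B49 U+0770 U+050A U+9477 U+2C2E

Derivation:
Byte[0]=E7: 3-byte lead, need 2 cont bytes. acc=0x7
Byte[1]=AD: continuation. acc=(acc<<6)|0x2D=0x1ED
Byte[2]=89: continuation. acc=(acc<<6)|0x09=0x7B49
Completed: cp=U+7B49 (starts at byte 0)
Byte[3]=DD: 2-byte lead, need 1 cont bytes. acc=0x1D
Byte[4]=B0: continuation. acc=(acc<<6)|0x30=0x770
Completed: cp=U+0770 (starts at byte 3)
Byte[5]=D4: 2-byte lead, need 1 cont bytes. acc=0x14
Byte[6]=8A: continuation. acc=(acc<<6)|0x0A=0x50A
Completed: cp=U+050A (starts at byte 5)
Byte[7]=E9: 3-byte lead, need 2 cont bytes. acc=0x9
Byte[8]=91: continuation. acc=(acc<<6)|0x11=0x251
Byte[9]=B7: continuation. acc=(acc<<6)|0x37=0x9477
Completed: cp=U+9477 (starts at byte 7)
Byte[10]=E2: 3-byte lead, need 2 cont bytes. acc=0x2
Byte[11]=B0: continuation. acc=(acc<<6)|0x30=0xB0
Byte[12]=AE: continuation. acc=(acc<<6)|0x2E=0x2C2E
Completed: cp=U+2C2E (starts at byte 10)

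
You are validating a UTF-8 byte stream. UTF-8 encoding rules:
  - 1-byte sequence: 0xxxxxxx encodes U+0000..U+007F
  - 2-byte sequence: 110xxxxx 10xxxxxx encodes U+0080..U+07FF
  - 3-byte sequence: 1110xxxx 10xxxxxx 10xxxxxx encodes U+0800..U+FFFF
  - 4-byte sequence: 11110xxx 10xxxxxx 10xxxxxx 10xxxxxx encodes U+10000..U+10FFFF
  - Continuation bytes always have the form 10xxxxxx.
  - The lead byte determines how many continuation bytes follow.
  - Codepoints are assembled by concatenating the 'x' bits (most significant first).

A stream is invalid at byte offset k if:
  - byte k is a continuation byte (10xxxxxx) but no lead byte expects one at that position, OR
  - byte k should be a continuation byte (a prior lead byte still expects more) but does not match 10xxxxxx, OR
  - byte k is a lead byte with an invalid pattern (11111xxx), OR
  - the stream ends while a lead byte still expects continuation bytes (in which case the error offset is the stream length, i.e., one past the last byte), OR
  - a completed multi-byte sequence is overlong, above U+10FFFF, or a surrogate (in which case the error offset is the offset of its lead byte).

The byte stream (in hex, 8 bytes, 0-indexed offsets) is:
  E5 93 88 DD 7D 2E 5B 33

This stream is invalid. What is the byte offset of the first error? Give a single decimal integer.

Answer: 4

Derivation:
Byte[0]=E5: 3-byte lead, need 2 cont bytes. acc=0x5
Byte[1]=93: continuation. acc=(acc<<6)|0x13=0x153
Byte[2]=88: continuation. acc=(acc<<6)|0x08=0x54C8
Completed: cp=U+54C8 (starts at byte 0)
Byte[3]=DD: 2-byte lead, need 1 cont bytes. acc=0x1D
Byte[4]=7D: expected 10xxxxxx continuation. INVALID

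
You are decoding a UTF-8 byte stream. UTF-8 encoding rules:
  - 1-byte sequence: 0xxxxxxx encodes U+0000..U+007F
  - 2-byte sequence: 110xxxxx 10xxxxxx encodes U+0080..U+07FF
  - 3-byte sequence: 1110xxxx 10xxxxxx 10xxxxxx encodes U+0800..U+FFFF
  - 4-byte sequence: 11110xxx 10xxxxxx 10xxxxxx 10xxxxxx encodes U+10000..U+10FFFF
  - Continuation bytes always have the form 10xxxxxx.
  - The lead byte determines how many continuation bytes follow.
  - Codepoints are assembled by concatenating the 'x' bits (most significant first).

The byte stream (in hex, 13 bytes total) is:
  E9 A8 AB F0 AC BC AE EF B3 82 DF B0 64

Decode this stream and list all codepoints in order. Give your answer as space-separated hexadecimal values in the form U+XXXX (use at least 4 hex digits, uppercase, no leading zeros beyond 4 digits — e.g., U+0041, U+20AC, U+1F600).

Byte[0]=E9: 3-byte lead, need 2 cont bytes. acc=0x9
Byte[1]=A8: continuation. acc=(acc<<6)|0x28=0x268
Byte[2]=AB: continuation. acc=(acc<<6)|0x2B=0x9A2B
Completed: cp=U+9A2B (starts at byte 0)
Byte[3]=F0: 4-byte lead, need 3 cont bytes. acc=0x0
Byte[4]=AC: continuation. acc=(acc<<6)|0x2C=0x2C
Byte[5]=BC: continuation. acc=(acc<<6)|0x3C=0xB3C
Byte[6]=AE: continuation. acc=(acc<<6)|0x2E=0x2CF2E
Completed: cp=U+2CF2E (starts at byte 3)
Byte[7]=EF: 3-byte lead, need 2 cont bytes. acc=0xF
Byte[8]=B3: continuation. acc=(acc<<6)|0x33=0x3F3
Byte[9]=82: continuation. acc=(acc<<6)|0x02=0xFCC2
Completed: cp=U+FCC2 (starts at byte 7)
Byte[10]=DF: 2-byte lead, need 1 cont bytes. acc=0x1F
Byte[11]=B0: continuation. acc=(acc<<6)|0x30=0x7F0
Completed: cp=U+07F0 (starts at byte 10)
Byte[12]=64: 1-byte ASCII. cp=U+0064

Answer: U+9A2B U+2CF2E U+FCC2 U+07F0 U+0064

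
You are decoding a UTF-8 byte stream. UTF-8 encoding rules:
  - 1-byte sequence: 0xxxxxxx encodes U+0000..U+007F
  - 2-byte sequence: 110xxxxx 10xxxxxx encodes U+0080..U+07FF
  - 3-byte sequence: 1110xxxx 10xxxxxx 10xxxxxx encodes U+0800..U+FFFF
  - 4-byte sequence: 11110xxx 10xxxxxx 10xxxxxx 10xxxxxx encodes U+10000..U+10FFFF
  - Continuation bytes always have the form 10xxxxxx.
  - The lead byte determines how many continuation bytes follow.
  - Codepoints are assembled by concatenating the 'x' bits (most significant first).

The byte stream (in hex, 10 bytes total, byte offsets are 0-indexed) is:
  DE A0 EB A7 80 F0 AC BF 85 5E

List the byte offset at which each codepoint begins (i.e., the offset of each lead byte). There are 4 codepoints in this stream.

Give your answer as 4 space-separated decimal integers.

Answer: 0 2 5 9

Derivation:
Byte[0]=DE: 2-byte lead, need 1 cont bytes. acc=0x1E
Byte[1]=A0: continuation. acc=(acc<<6)|0x20=0x7A0
Completed: cp=U+07A0 (starts at byte 0)
Byte[2]=EB: 3-byte lead, need 2 cont bytes. acc=0xB
Byte[3]=A7: continuation. acc=(acc<<6)|0x27=0x2E7
Byte[4]=80: continuation. acc=(acc<<6)|0x00=0xB9C0
Completed: cp=U+B9C0 (starts at byte 2)
Byte[5]=F0: 4-byte lead, need 3 cont bytes. acc=0x0
Byte[6]=AC: continuation. acc=(acc<<6)|0x2C=0x2C
Byte[7]=BF: continuation. acc=(acc<<6)|0x3F=0xB3F
Byte[8]=85: continuation. acc=(acc<<6)|0x05=0x2CFC5
Completed: cp=U+2CFC5 (starts at byte 5)
Byte[9]=5E: 1-byte ASCII. cp=U+005E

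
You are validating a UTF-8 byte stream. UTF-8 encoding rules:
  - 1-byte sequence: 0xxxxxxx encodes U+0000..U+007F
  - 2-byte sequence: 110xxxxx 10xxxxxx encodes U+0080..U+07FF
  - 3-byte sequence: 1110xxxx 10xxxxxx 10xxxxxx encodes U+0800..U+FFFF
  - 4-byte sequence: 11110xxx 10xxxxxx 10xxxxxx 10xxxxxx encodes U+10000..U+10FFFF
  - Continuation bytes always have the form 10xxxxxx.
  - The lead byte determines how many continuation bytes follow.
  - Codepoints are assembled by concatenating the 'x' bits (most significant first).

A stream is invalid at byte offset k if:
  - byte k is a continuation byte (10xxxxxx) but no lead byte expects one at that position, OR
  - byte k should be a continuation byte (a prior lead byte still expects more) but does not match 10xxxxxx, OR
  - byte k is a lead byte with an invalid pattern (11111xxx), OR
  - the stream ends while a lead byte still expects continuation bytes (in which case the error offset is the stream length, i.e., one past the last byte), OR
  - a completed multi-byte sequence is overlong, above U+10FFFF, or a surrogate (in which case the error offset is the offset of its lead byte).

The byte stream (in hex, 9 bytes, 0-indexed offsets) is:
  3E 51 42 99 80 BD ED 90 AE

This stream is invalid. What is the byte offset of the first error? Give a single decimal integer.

Byte[0]=3E: 1-byte ASCII. cp=U+003E
Byte[1]=51: 1-byte ASCII. cp=U+0051
Byte[2]=42: 1-byte ASCII. cp=U+0042
Byte[3]=99: INVALID lead byte (not 0xxx/110x/1110/11110)

Answer: 3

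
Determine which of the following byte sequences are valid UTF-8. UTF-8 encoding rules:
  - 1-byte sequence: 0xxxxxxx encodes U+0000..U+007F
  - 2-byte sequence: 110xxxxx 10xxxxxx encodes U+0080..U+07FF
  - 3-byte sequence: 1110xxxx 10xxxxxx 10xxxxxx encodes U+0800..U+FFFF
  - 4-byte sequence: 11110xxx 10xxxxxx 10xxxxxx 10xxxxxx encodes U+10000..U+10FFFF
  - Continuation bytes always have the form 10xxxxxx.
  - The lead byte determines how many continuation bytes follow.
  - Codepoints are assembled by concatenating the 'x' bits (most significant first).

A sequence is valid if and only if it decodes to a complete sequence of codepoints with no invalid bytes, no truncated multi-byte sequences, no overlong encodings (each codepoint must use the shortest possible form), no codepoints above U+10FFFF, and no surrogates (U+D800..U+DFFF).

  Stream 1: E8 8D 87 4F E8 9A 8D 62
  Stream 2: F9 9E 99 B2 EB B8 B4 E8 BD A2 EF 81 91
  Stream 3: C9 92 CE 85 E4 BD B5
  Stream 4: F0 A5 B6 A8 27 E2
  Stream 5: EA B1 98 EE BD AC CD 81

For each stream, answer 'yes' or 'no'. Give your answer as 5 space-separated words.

Answer: yes no yes no yes

Derivation:
Stream 1: decodes cleanly. VALID
Stream 2: error at byte offset 0. INVALID
Stream 3: decodes cleanly. VALID
Stream 4: error at byte offset 6. INVALID
Stream 5: decodes cleanly. VALID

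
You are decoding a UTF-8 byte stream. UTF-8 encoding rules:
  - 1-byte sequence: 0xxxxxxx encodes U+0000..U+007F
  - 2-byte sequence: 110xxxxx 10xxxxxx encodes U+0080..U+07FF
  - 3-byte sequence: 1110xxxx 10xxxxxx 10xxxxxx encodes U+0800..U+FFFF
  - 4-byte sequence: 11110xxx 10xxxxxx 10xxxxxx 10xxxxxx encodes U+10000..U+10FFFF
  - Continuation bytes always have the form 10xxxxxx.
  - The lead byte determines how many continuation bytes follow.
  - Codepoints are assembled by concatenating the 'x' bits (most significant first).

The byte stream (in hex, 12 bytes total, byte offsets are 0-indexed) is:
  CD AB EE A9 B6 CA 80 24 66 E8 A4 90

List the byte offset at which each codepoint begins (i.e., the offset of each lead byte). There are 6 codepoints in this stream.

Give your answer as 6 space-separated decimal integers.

Answer: 0 2 5 7 8 9

Derivation:
Byte[0]=CD: 2-byte lead, need 1 cont bytes. acc=0xD
Byte[1]=AB: continuation. acc=(acc<<6)|0x2B=0x36B
Completed: cp=U+036B (starts at byte 0)
Byte[2]=EE: 3-byte lead, need 2 cont bytes. acc=0xE
Byte[3]=A9: continuation. acc=(acc<<6)|0x29=0x3A9
Byte[4]=B6: continuation. acc=(acc<<6)|0x36=0xEA76
Completed: cp=U+EA76 (starts at byte 2)
Byte[5]=CA: 2-byte lead, need 1 cont bytes. acc=0xA
Byte[6]=80: continuation. acc=(acc<<6)|0x00=0x280
Completed: cp=U+0280 (starts at byte 5)
Byte[7]=24: 1-byte ASCII. cp=U+0024
Byte[8]=66: 1-byte ASCII. cp=U+0066
Byte[9]=E8: 3-byte lead, need 2 cont bytes. acc=0x8
Byte[10]=A4: continuation. acc=(acc<<6)|0x24=0x224
Byte[11]=90: continuation. acc=(acc<<6)|0x10=0x8910
Completed: cp=U+8910 (starts at byte 9)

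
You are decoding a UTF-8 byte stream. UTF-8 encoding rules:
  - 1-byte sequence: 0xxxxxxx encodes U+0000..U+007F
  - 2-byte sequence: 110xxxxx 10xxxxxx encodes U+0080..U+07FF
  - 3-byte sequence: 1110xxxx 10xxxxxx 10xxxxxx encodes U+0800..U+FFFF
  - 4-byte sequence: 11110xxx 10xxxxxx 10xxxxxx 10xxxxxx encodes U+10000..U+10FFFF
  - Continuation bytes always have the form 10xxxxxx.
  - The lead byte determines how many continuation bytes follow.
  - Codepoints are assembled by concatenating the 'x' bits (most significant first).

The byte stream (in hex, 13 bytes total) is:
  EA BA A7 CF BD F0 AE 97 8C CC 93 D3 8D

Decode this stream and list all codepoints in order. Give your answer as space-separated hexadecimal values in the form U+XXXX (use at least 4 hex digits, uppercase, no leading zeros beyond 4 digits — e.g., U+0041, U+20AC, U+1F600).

Answer: U+AEA7 U+03FD U+2E5CC U+0313 U+04CD

Derivation:
Byte[0]=EA: 3-byte lead, need 2 cont bytes. acc=0xA
Byte[1]=BA: continuation. acc=(acc<<6)|0x3A=0x2BA
Byte[2]=A7: continuation. acc=(acc<<6)|0x27=0xAEA7
Completed: cp=U+AEA7 (starts at byte 0)
Byte[3]=CF: 2-byte lead, need 1 cont bytes. acc=0xF
Byte[4]=BD: continuation. acc=(acc<<6)|0x3D=0x3FD
Completed: cp=U+03FD (starts at byte 3)
Byte[5]=F0: 4-byte lead, need 3 cont bytes. acc=0x0
Byte[6]=AE: continuation. acc=(acc<<6)|0x2E=0x2E
Byte[7]=97: continuation. acc=(acc<<6)|0x17=0xB97
Byte[8]=8C: continuation. acc=(acc<<6)|0x0C=0x2E5CC
Completed: cp=U+2E5CC (starts at byte 5)
Byte[9]=CC: 2-byte lead, need 1 cont bytes. acc=0xC
Byte[10]=93: continuation. acc=(acc<<6)|0x13=0x313
Completed: cp=U+0313 (starts at byte 9)
Byte[11]=D3: 2-byte lead, need 1 cont bytes. acc=0x13
Byte[12]=8D: continuation. acc=(acc<<6)|0x0D=0x4CD
Completed: cp=U+04CD (starts at byte 11)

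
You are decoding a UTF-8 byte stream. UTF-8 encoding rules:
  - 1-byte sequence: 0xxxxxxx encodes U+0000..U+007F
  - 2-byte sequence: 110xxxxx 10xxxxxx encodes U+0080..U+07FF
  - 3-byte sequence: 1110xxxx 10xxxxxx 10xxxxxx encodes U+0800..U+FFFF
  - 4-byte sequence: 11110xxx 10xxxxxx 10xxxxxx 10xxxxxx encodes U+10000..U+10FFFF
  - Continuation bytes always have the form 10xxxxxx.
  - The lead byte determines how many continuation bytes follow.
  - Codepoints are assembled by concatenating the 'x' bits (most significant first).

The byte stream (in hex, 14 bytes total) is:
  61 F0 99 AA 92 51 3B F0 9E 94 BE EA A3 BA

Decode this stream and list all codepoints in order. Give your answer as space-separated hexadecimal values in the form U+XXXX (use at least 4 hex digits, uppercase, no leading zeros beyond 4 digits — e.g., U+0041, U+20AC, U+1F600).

Byte[0]=61: 1-byte ASCII. cp=U+0061
Byte[1]=F0: 4-byte lead, need 3 cont bytes. acc=0x0
Byte[2]=99: continuation. acc=(acc<<6)|0x19=0x19
Byte[3]=AA: continuation. acc=(acc<<6)|0x2A=0x66A
Byte[4]=92: continuation. acc=(acc<<6)|0x12=0x19A92
Completed: cp=U+19A92 (starts at byte 1)
Byte[5]=51: 1-byte ASCII. cp=U+0051
Byte[6]=3B: 1-byte ASCII. cp=U+003B
Byte[7]=F0: 4-byte lead, need 3 cont bytes. acc=0x0
Byte[8]=9E: continuation. acc=(acc<<6)|0x1E=0x1E
Byte[9]=94: continuation. acc=(acc<<6)|0x14=0x794
Byte[10]=BE: continuation. acc=(acc<<6)|0x3E=0x1E53E
Completed: cp=U+1E53E (starts at byte 7)
Byte[11]=EA: 3-byte lead, need 2 cont bytes. acc=0xA
Byte[12]=A3: continuation. acc=(acc<<6)|0x23=0x2A3
Byte[13]=BA: continuation. acc=(acc<<6)|0x3A=0xA8FA
Completed: cp=U+A8FA (starts at byte 11)

Answer: U+0061 U+19A92 U+0051 U+003B U+1E53E U+A8FA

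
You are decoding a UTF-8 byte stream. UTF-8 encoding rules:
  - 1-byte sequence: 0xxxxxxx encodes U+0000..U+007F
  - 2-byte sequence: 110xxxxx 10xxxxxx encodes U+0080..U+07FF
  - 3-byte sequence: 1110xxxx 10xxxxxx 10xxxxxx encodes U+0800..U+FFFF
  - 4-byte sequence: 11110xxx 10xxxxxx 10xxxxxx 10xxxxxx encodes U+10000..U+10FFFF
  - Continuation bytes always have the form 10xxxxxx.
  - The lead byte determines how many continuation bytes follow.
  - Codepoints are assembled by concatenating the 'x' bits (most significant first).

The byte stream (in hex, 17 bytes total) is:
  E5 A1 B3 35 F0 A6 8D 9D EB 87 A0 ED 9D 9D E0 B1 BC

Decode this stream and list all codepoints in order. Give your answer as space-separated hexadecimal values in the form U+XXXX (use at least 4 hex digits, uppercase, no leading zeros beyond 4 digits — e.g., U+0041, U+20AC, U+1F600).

Answer: U+5873 U+0035 U+2635D U+B1E0 U+D75D U+0C7C

Derivation:
Byte[0]=E5: 3-byte lead, need 2 cont bytes. acc=0x5
Byte[1]=A1: continuation. acc=(acc<<6)|0x21=0x161
Byte[2]=B3: continuation. acc=(acc<<6)|0x33=0x5873
Completed: cp=U+5873 (starts at byte 0)
Byte[3]=35: 1-byte ASCII. cp=U+0035
Byte[4]=F0: 4-byte lead, need 3 cont bytes. acc=0x0
Byte[5]=A6: continuation. acc=(acc<<6)|0x26=0x26
Byte[6]=8D: continuation. acc=(acc<<6)|0x0D=0x98D
Byte[7]=9D: continuation. acc=(acc<<6)|0x1D=0x2635D
Completed: cp=U+2635D (starts at byte 4)
Byte[8]=EB: 3-byte lead, need 2 cont bytes. acc=0xB
Byte[9]=87: continuation. acc=(acc<<6)|0x07=0x2C7
Byte[10]=A0: continuation. acc=(acc<<6)|0x20=0xB1E0
Completed: cp=U+B1E0 (starts at byte 8)
Byte[11]=ED: 3-byte lead, need 2 cont bytes. acc=0xD
Byte[12]=9D: continuation. acc=(acc<<6)|0x1D=0x35D
Byte[13]=9D: continuation. acc=(acc<<6)|0x1D=0xD75D
Completed: cp=U+D75D (starts at byte 11)
Byte[14]=E0: 3-byte lead, need 2 cont bytes. acc=0x0
Byte[15]=B1: continuation. acc=(acc<<6)|0x31=0x31
Byte[16]=BC: continuation. acc=(acc<<6)|0x3C=0xC7C
Completed: cp=U+0C7C (starts at byte 14)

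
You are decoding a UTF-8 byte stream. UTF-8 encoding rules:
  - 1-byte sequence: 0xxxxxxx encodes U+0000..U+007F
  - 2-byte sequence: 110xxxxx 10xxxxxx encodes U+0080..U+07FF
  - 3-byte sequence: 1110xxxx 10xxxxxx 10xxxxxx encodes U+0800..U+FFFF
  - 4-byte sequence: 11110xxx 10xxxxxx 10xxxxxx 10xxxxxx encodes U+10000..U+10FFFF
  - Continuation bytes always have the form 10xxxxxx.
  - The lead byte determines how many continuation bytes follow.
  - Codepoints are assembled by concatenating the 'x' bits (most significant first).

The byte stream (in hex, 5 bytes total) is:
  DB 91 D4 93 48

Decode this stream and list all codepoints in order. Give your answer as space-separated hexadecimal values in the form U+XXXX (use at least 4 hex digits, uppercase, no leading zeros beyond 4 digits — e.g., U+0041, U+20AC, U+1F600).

Answer: U+06D1 U+0513 U+0048

Derivation:
Byte[0]=DB: 2-byte lead, need 1 cont bytes. acc=0x1B
Byte[1]=91: continuation. acc=(acc<<6)|0x11=0x6D1
Completed: cp=U+06D1 (starts at byte 0)
Byte[2]=D4: 2-byte lead, need 1 cont bytes. acc=0x14
Byte[3]=93: continuation. acc=(acc<<6)|0x13=0x513
Completed: cp=U+0513 (starts at byte 2)
Byte[4]=48: 1-byte ASCII. cp=U+0048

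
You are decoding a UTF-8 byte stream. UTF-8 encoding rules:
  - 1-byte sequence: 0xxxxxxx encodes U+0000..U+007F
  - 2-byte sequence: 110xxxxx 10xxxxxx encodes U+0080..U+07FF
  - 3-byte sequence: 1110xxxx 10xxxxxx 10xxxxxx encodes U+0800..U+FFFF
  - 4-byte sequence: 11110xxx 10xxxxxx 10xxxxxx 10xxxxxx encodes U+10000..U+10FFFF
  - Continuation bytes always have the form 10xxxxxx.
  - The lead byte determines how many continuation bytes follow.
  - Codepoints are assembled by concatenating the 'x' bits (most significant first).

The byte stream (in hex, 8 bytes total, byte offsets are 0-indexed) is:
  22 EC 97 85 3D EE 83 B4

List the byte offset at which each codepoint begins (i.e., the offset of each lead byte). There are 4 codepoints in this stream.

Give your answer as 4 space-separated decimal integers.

Answer: 0 1 4 5

Derivation:
Byte[0]=22: 1-byte ASCII. cp=U+0022
Byte[1]=EC: 3-byte lead, need 2 cont bytes. acc=0xC
Byte[2]=97: continuation. acc=(acc<<6)|0x17=0x317
Byte[3]=85: continuation. acc=(acc<<6)|0x05=0xC5C5
Completed: cp=U+C5C5 (starts at byte 1)
Byte[4]=3D: 1-byte ASCII. cp=U+003D
Byte[5]=EE: 3-byte lead, need 2 cont bytes. acc=0xE
Byte[6]=83: continuation. acc=(acc<<6)|0x03=0x383
Byte[7]=B4: continuation. acc=(acc<<6)|0x34=0xE0F4
Completed: cp=U+E0F4 (starts at byte 5)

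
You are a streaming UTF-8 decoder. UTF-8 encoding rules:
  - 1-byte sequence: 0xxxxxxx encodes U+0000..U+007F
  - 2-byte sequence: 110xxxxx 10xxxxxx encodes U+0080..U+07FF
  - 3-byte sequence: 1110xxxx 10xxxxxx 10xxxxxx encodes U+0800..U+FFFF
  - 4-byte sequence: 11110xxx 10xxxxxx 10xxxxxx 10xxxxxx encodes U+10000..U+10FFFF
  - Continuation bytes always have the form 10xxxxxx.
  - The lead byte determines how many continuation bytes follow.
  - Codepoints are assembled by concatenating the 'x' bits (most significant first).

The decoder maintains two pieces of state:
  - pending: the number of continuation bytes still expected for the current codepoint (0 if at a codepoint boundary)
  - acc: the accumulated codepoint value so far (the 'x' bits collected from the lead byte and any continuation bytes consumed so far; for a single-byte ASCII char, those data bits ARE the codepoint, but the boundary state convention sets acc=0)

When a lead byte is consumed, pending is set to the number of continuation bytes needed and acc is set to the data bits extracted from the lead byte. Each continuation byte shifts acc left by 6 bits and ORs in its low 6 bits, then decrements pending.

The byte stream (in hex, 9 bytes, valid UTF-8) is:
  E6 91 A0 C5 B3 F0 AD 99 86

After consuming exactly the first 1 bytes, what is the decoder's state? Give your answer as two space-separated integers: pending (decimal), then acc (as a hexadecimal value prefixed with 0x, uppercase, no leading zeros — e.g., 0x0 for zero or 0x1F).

Byte[0]=E6: 3-byte lead. pending=2, acc=0x6

Answer: 2 0x6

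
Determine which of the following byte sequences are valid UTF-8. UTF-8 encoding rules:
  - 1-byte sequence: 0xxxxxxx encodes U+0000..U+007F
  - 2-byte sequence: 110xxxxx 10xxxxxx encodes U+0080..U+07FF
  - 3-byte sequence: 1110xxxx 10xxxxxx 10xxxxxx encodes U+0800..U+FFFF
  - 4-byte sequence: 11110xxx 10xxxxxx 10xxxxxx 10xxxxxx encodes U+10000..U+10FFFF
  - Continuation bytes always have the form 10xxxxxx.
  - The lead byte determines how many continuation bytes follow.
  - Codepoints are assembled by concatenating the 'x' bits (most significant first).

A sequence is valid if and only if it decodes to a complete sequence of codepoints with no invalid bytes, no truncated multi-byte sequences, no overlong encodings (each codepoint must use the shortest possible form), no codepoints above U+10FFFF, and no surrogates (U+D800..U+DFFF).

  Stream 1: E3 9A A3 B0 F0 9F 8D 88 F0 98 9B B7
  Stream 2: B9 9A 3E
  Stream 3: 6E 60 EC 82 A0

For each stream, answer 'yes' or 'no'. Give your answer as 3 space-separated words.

Stream 1: error at byte offset 3. INVALID
Stream 2: error at byte offset 0. INVALID
Stream 3: decodes cleanly. VALID

Answer: no no yes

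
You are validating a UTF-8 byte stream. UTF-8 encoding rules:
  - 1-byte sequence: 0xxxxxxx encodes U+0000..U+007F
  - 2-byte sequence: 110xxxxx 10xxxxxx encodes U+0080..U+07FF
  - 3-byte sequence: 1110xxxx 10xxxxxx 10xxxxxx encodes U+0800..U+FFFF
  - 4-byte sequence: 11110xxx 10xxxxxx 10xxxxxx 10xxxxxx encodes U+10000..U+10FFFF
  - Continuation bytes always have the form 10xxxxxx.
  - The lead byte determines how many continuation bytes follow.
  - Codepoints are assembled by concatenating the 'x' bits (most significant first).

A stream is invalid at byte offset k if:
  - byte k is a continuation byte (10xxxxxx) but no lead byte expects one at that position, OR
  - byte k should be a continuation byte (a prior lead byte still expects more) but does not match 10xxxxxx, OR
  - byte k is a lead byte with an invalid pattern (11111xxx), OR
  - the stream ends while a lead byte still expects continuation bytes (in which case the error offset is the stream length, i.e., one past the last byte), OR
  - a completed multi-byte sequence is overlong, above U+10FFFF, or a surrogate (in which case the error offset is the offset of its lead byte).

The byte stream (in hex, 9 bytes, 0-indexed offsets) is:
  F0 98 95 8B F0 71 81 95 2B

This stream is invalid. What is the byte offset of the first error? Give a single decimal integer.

Byte[0]=F0: 4-byte lead, need 3 cont bytes. acc=0x0
Byte[1]=98: continuation. acc=(acc<<6)|0x18=0x18
Byte[2]=95: continuation. acc=(acc<<6)|0x15=0x615
Byte[3]=8B: continuation. acc=(acc<<6)|0x0B=0x1854B
Completed: cp=U+1854B (starts at byte 0)
Byte[4]=F0: 4-byte lead, need 3 cont bytes. acc=0x0
Byte[5]=71: expected 10xxxxxx continuation. INVALID

Answer: 5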